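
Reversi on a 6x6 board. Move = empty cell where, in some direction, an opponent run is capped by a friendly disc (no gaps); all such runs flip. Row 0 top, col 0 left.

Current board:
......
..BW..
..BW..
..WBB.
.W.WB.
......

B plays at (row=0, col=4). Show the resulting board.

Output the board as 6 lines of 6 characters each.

Answer: ....B.
..BB..
..BW..
..WBB.
.W.WB.
......

Derivation:
Place B at (0,4); scan 8 dirs for brackets.
Dir NW: edge -> no flip
Dir N: edge -> no flip
Dir NE: edge -> no flip
Dir W: first cell '.' (not opp) -> no flip
Dir E: first cell '.' (not opp) -> no flip
Dir SW: opp run (1,3) capped by B -> flip
Dir S: first cell '.' (not opp) -> no flip
Dir SE: first cell '.' (not opp) -> no flip
All flips: (1,3)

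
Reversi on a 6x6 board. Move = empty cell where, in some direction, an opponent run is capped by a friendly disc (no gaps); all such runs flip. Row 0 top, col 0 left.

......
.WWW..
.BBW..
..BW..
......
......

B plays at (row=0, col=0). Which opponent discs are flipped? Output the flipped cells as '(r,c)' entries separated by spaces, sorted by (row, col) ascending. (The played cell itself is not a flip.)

Answer: (1,1)

Derivation:
Dir NW: edge -> no flip
Dir N: edge -> no flip
Dir NE: edge -> no flip
Dir W: edge -> no flip
Dir E: first cell '.' (not opp) -> no flip
Dir SW: edge -> no flip
Dir S: first cell '.' (not opp) -> no flip
Dir SE: opp run (1,1) capped by B -> flip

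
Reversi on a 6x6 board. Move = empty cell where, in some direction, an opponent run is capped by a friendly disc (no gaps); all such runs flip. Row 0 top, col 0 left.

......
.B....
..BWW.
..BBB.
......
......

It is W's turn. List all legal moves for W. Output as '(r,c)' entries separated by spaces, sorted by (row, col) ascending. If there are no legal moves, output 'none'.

(0,0): no bracket -> illegal
(0,1): no bracket -> illegal
(0,2): no bracket -> illegal
(1,0): no bracket -> illegal
(1,2): no bracket -> illegal
(1,3): no bracket -> illegal
(2,0): no bracket -> illegal
(2,1): flips 1 -> legal
(2,5): no bracket -> illegal
(3,1): no bracket -> illegal
(3,5): no bracket -> illegal
(4,1): flips 1 -> legal
(4,2): flips 1 -> legal
(4,3): flips 1 -> legal
(4,4): flips 1 -> legal
(4,5): flips 1 -> legal

Answer: (2,1) (4,1) (4,2) (4,3) (4,4) (4,5)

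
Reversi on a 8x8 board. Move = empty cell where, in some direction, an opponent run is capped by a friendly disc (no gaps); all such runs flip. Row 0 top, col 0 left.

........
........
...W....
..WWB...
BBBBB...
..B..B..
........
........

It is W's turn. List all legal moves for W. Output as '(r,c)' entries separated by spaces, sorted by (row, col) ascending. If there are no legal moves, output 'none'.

(2,4): no bracket -> illegal
(2,5): no bracket -> illegal
(3,0): no bracket -> illegal
(3,1): no bracket -> illegal
(3,5): flips 1 -> legal
(4,5): flips 1 -> legal
(4,6): no bracket -> illegal
(5,0): flips 1 -> legal
(5,1): flips 1 -> legal
(5,3): flips 1 -> legal
(5,4): flips 1 -> legal
(5,6): no bracket -> illegal
(6,1): no bracket -> illegal
(6,2): flips 2 -> legal
(6,3): no bracket -> illegal
(6,4): no bracket -> illegal
(6,5): no bracket -> illegal
(6,6): flips 2 -> legal

Answer: (3,5) (4,5) (5,0) (5,1) (5,3) (5,4) (6,2) (6,6)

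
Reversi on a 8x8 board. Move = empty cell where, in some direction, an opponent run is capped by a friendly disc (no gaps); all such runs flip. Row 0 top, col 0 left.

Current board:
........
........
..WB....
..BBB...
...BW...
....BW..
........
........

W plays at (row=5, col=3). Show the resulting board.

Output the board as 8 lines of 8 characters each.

Place W at (5,3); scan 8 dirs for brackets.
Dir NW: first cell '.' (not opp) -> no flip
Dir N: opp run (4,3) (3,3) (2,3), next='.' -> no flip
Dir NE: first cell 'W' (not opp) -> no flip
Dir W: first cell '.' (not opp) -> no flip
Dir E: opp run (5,4) capped by W -> flip
Dir SW: first cell '.' (not opp) -> no flip
Dir S: first cell '.' (not opp) -> no flip
Dir SE: first cell '.' (not opp) -> no flip
All flips: (5,4)

Answer: ........
........
..WB....
..BBB...
...BW...
...WWW..
........
........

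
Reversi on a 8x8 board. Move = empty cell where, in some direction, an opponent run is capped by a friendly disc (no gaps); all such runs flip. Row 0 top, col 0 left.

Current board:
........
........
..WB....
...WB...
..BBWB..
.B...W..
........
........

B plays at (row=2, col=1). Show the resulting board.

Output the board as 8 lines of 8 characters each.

Place B at (2,1); scan 8 dirs for brackets.
Dir NW: first cell '.' (not opp) -> no flip
Dir N: first cell '.' (not opp) -> no flip
Dir NE: first cell '.' (not opp) -> no flip
Dir W: first cell '.' (not opp) -> no flip
Dir E: opp run (2,2) capped by B -> flip
Dir SW: first cell '.' (not opp) -> no flip
Dir S: first cell '.' (not opp) -> no flip
Dir SE: first cell '.' (not opp) -> no flip
All flips: (2,2)

Answer: ........
........
.BBB....
...WB...
..BBWB..
.B...W..
........
........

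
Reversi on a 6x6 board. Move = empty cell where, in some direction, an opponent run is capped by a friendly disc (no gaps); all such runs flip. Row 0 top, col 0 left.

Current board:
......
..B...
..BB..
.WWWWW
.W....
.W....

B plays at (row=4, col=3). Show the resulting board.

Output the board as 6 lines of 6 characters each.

Answer: ......
..B...
..BB..
.WWBWW
.W.B..
.W....

Derivation:
Place B at (4,3); scan 8 dirs for brackets.
Dir NW: opp run (3,2), next='.' -> no flip
Dir N: opp run (3,3) capped by B -> flip
Dir NE: opp run (3,4), next='.' -> no flip
Dir W: first cell '.' (not opp) -> no flip
Dir E: first cell '.' (not opp) -> no flip
Dir SW: first cell '.' (not opp) -> no flip
Dir S: first cell '.' (not opp) -> no flip
Dir SE: first cell '.' (not opp) -> no flip
All flips: (3,3)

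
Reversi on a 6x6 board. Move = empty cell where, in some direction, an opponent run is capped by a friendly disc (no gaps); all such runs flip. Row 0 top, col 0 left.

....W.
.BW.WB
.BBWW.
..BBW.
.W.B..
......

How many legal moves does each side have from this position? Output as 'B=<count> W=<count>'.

-- B to move --
(0,1): no bracket -> illegal
(0,2): flips 1 -> legal
(0,3): flips 1 -> legal
(0,5): flips 2 -> legal
(1,3): flips 3 -> legal
(2,5): flips 3 -> legal
(3,0): no bracket -> illegal
(3,1): no bracket -> illegal
(3,5): flips 1 -> legal
(4,0): no bracket -> illegal
(4,2): no bracket -> illegal
(4,4): no bracket -> illegal
(4,5): no bracket -> illegal
(5,0): flips 1 -> legal
(5,1): no bracket -> illegal
(5,2): no bracket -> illegal
B mobility = 7
-- W to move --
(0,0): no bracket -> illegal
(0,1): no bracket -> illegal
(0,2): no bracket -> illegal
(0,5): no bracket -> illegal
(1,0): flips 1 -> legal
(1,3): no bracket -> illegal
(2,0): flips 2 -> legal
(2,5): no bracket -> illegal
(3,0): flips 1 -> legal
(3,1): flips 2 -> legal
(4,2): flips 3 -> legal
(4,4): no bracket -> illegal
(5,2): flips 1 -> legal
(5,3): flips 2 -> legal
(5,4): no bracket -> illegal
W mobility = 7

Answer: B=7 W=7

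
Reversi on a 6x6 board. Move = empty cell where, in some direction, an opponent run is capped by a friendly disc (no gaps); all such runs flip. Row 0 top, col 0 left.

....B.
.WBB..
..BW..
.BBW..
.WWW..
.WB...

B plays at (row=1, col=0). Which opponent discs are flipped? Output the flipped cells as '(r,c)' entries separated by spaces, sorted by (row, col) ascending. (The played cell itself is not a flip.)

Dir NW: edge -> no flip
Dir N: first cell '.' (not opp) -> no flip
Dir NE: first cell '.' (not opp) -> no flip
Dir W: edge -> no flip
Dir E: opp run (1,1) capped by B -> flip
Dir SW: edge -> no flip
Dir S: first cell '.' (not opp) -> no flip
Dir SE: first cell '.' (not opp) -> no flip

Answer: (1,1)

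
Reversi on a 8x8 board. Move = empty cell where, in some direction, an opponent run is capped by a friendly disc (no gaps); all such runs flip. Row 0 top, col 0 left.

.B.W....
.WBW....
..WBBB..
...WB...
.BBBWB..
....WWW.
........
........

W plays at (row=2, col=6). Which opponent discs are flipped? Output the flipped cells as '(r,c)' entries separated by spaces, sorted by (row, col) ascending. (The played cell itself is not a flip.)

Dir NW: first cell '.' (not opp) -> no flip
Dir N: first cell '.' (not opp) -> no flip
Dir NE: first cell '.' (not opp) -> no flip
Dir W: opp run (2,5) (2,4) (2,3) capped by W -> flip
Dir E: first cell '.' (not opp) -> no flip
Dir SW: first cell '.' (not opp) -> no flip
Dir S: first cell '.' (not opp) -> no flip
Dir SE: first cell '.' (not opp) -> no flip

Answer: (2,3) (2,4) (2,5)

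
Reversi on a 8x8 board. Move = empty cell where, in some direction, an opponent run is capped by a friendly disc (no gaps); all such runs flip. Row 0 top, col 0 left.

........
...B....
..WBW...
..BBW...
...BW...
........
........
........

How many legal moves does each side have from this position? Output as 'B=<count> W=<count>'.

-- B to move --
(1,1): flips 1 -> legal
(1,2): flips 1 -> legal
(1,4): no bracket -> illegal
(1,5): flips 1 -> legal
(2,1): flips 1 -> legal
(2,5): flips 2 -> legal
(3,1): flips 1 -> legal
(3,5): flips 2 -> legal
(4,5): flips 2 -> legal
(5,3): no bracket -> illegal
(5,4): no bracket -> illegal
(5,5): flips 1 -> legal
B mobility = 9
-- W to move --
(0,2): flips 1 -> legal
(0,3): no bracket -> illegal
(0,4): flips 1 -> legal
(1,2): flips 1 -> legal
(1,4): no bracket -> illegal
(2,1): no bracket -> illegal
(3,1): flips 2 -> legal
(4,1): no bracket -> illegal
(4,2): flips 3 -> legal
(5,2): flips 1 -> legal
(5,3): no bracket -> illegal
(5,4): no bracket -> illegal
W mobility = 6

Answer: B=9 W=6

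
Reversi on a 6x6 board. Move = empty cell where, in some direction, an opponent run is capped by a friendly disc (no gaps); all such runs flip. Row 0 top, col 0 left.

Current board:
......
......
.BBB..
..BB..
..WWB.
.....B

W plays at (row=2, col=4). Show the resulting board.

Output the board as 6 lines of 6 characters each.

Answer: ......
......
.BBBW.
..BW..
..WWB.
.....B

Derivation:
Place W at (2,4); scan 8 dirs for brackets.
Dir NW: first cell '.' (not opp) -> no flip
Dir N: first cell '.' (not opp) -> no flip
Dir NE: first cell '.' (not opp) -> no flip
Dir W: opp run (2,3) (2,2) (2,1), next='.' -> no flip
Dir E: first cell '.' (not opp) -> no flip
Dir SW: opp run (3,3) capped by W -> flip
Dir S: first cell '.' (not opp) -> no flip
Dir SE: first cell '.' (not opp) -> no flip
All flips: (3,3)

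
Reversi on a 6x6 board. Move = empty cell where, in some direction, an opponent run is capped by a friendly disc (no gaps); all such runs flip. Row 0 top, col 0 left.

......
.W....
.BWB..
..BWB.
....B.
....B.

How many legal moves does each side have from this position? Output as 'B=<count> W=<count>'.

Answer: B=4 W=7

Derivation:
-- B to move --
(0,0): flips 3 -> legal
(0,1): flips 1 -> legal
(0,2): no bracket -> illegal
(1,0): no bracket -> illegal
(1,2): flips 1 -> legal
(1,3): no bracket -> illegal
(2,0): no bracket -> illegal
(2,4): no bracket -> illegal
(3,1): no bracket -> illegal
(4,2): no bracket -> illegal
(4,3): flips 1 -> legal
B mobility = 4
-- W to move --
(1,0): no bracket -> illegal
(1,2): no bracket -> illegal
(1,3): flips 1 -> legal
(1,4): no bracket -> illegal
(2,0): flips 1 -> legal
(2,4): flips 1 -> legal
(2,5): no bracket -> illegal
(3,0): no bracket -> illegal
(3,1): flips 2 -> legal
(3,5): flips 1 -> legal
(4,1): no bracket -> illegal
(4,2): flips 1 -> legal
(4,3): no bracket -> illegal
(4,5): no bracket -> illegal
(5,3): no bracket -> illegal
(5,5): flips 1 -> legal
W mobility = 7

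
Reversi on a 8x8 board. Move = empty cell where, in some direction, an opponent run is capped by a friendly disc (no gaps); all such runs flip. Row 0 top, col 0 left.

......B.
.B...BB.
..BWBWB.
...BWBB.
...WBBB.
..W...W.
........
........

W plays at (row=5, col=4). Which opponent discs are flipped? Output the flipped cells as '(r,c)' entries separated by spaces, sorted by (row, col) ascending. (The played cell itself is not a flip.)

Answer: (4,4)

Derivation:
Dir NW: first cell 'W' (not opp) -> no flip
Dir N: opp run (4,4) capped by W -> flip
Dir NE: opp run (4,5) (3,6), next='.' -> no flip
Dir W: first cell '.' (not opp) -> no flip
Dir E: first cell '.' (not opp) -> no flip
Dir SW: first cell '.' (not opp) -> no flip
Dir S: first cell '.' (not opp) -> no flip
Dir SE: first cell '.' (not opp) -> no flip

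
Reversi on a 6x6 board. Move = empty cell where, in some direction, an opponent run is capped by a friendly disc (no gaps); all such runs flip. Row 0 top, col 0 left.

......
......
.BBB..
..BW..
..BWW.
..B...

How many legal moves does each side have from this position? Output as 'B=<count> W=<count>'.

Answer: B=6 W=6

Derivation:
-- B to move --
(2,4): flips 1 -> legal
(3,4): flips 2 -> legal
(3,5): no bracket -> illegal
(4,5): flips 2 -> legal
(5,3): flips 2 -> legal
(5,4): flips 1 -> legal
(5,5): flips 2 -> legal
B mobility = 6
-- W to move --
(1,0): flips 2 -> legal
(1,1): flips 1 -> legal
(1,2): no bracket -> illegal
(1,3): flips 1 -> legal
(1,4): no bracket -> illegal
(2,0): no bracket -> illegal
(2,4): no bracket -> illegal
(3,0): no bracket -> illegal
(3,1): flips 1 -> legal
(3,4): no bracket -> illegal
(4,1): flips 1 -> legal
(5,1): flips 1 -> legal
(5,3): no bracket -> illegal
W mobility = 6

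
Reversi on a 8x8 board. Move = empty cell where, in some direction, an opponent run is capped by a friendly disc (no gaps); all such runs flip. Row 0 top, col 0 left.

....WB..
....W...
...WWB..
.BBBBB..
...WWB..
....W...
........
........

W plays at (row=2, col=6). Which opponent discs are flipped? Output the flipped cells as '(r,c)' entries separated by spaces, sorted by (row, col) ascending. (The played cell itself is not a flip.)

Answer: (2,5) (3,5)

Derivation:
Dir NW: first cell '.' (not opp) -> no flip
Dir N: first cell '.' (not opp) -> no flip
Dir NE: first cell '.' (not opp) -> no flip
Dir W: opp run (2,5) capped by W -> flip
Dir E: first cell '.' (not opp) -> no flip
Dir SW: opp run (3,5) capped by W -> flip
Dir S: first cell '.' (not opp) -> no flip
Dir SE: first cell '.' (not opp) -> no flip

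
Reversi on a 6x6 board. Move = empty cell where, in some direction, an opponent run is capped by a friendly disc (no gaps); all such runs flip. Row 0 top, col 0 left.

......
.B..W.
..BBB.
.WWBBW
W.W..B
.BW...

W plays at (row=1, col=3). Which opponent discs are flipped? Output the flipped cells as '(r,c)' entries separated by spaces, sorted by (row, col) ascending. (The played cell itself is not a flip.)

Dir NW: first cell '.' (not opp) -> no flip
Dir N: first cell '.' (not opp) -> no flip
Dir NE: first cell '.' (not opp) -> no flip
Dir W: first cell '.' (not opp) -> no flip
Dir E: first cell 'W' (not opp) -> no flip
Dir SW: opp run (2,2) capped by W -> flip
Dir S: opp run (2,3) (3,3), next='.' -> no flip
Dir SE: opp run (2,4) capped by W -> flip

Answer: (2,2) (2,4)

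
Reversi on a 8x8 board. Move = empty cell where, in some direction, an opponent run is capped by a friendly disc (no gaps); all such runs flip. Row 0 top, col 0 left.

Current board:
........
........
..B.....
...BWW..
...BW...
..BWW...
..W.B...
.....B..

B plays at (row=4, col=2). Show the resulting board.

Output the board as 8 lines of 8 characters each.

Place B at (4,2); scan 8 dirs for brackets.
Dir NW: first cell '.' (not opp) -> no flip
Dir N: first cell '.' (not opp) -> no flip
Dir NE: first cell 'B' (not opp) -> no flip
Dir W: first cell '.' (not opp) -> no flip
Dir E: first cell 'B' (not opp) -> no flip
Dir SW: first cell '.' (not opp) -> no flip
Dir S: first cell 'B' (not opp) -> no flip
Dir SE: opp run (5,3) capped by B -> flip
All flips: (5,3)

Answer: ........
........
..B.....
...BWW..
..BBW...
..BBW...
..W.B...
.....B..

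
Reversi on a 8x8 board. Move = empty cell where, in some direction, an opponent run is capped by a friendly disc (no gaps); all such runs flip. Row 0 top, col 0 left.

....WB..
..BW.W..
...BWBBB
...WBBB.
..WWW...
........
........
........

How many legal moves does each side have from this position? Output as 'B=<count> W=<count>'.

Answer: B=7 W=8

Derivation:
-- B to move --
(0,2): flips 2 -> legal
(0,3): flips 2 -> legal
(0,6): no bracket -> illegal
(1,4): flips 2 -> legal
(1,6): no bracket -> illegal
(2,2): no bracket -> illegal
(3,1): no bracket -> illegal
(3,2): flips 1 -> legal
(4,1): no bracket -> illegal
(4,5): no bracket -> illegal
(5,1): no bracket -> illegal
(5,2): flips 1 -> legal
(5,3): flips 3 -> legal
(5,4): flips 1 -> legal
(5,5): no bracket -> illegal
B mobility = 7
-- W to move --
(0,1): no bracket -> illegal
(0,2): no bracket -> illegal
(0,3): no bracket -> illegal
(0,6): flips 1 -> legal
(1,1): flips 1 -> legal
(1,4): no bracket -> illegal
(1,6): flips 2 -> legal
(1,7): flips 2 -> legal
(2,1): no bracket -> illegal
(2,2): flips 1 -> legal
(3,2): no bracket -> illegal
(3,7): flips 4 -> legal
(4,5): flips 2 -> legal
(4,6): flips 1 -> legal
(4,7): no bracket -> illegal
W mobility = 8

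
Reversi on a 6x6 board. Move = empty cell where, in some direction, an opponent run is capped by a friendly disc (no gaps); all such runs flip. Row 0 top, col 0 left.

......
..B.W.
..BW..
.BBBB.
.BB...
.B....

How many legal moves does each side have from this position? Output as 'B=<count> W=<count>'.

Answer: B=3 W=5

Derivation:
-- B to move --
(0,3): no bracket -> illegal
(0,4): no bracket -> illegal
(0,5): flips 2 -> legal
(1,3): flips 1 -> legal
(1,5): no bracket -> illegal
(2,4): flips 1 -> legal
(2,5): no bracket -> illegal
B mobility = 3
-- W to move --
(0,1): flips 1 -> legal
(0,2): no bracket -> illegal
(0,3): no bracket -> illegal
(1,1): no bracket -> illegal
(1,3): no bracket -> illegal
(2,0): no bracket -> illegal
(2,1): flips 1 -> legal
(2,4): no bracket -> illegal
(2,5): no bracket -> illegal
(3,0): no bracket -> illegal
(3,5): no bracket -> illegal
(4,0): no bracket -> illegal
(4,3): flips 1 -> legal
(4,4): no bracket -> illegal
(4,5): flips 1 -> legal
(5,0): flips 2 -> legal
(5,2): no bracket -> illegal
(5,3): no bracket -> illegal
W mobility = 5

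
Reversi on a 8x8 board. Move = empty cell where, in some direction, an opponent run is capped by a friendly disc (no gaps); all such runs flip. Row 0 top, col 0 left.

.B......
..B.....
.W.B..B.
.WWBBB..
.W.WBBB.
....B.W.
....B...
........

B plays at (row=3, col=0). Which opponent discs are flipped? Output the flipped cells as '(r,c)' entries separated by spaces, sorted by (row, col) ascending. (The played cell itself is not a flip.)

Dir NW: edge -> no flip
Dir N: first cell '.' (not opp) -> no flip
Dir NE: opp run (2,1) capped by B -> flip
Dir W: edge -> no flip
Dir E: opp run (3,1) (3,2) capped by B -> flip
Dir SW: edge -> no flip
Dir S: first cell '.' (not opp) -> no flip
Dir SE: opp run (4,1), next='.' -> no flip

Answer: (2,1) (3,1) (3,2)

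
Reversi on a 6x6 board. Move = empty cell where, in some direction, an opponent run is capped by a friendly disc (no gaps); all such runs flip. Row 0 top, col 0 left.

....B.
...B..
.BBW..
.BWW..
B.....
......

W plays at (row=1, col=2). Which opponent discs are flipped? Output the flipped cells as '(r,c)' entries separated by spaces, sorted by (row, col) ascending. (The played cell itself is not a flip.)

Answer: (2,2)

Derivation:
Dir NW: first cell '.' (not opp) -> no flip
Dir N: first cell '.' (not opp) -> no flip
Dir NE: first cell '.' (not opp) -> no flip
Dir W: first cell '.' (not opp) -> no flip
Dir E: opp run (1,3), next='.' -> no flip
Dir SW: opp run (2,1), next='.' -> no flip
Dir S: opp run (2,2) capped by W -> flip
Dir SE: first cell 'W' (not opp) -> no flip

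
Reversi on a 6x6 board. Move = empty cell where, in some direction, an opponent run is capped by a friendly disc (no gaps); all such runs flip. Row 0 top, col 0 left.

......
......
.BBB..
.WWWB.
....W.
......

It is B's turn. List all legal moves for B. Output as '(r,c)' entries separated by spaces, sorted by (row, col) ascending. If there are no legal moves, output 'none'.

Answer: (3,0) (4,0) (4,1) (4,2) (4,3) (5,4) (5,5)

Derivation:
(2,0): no bracket -> illegal
(2,4): no bracket -> illegal
(3,0): flips 3 -> legal
(3,5): no bracket -> illegal
(4,0): flips 1 -> legal
(4,1): flips 2 -> legal
(4,2): flips 1 -> legal
(4,3): flips 2 -> legal
(4,5): no bracket -> illegal
(5,3): no bracket -> illegal
(5,4): flips 1 -> legal
(5,5): flips 2 -> legal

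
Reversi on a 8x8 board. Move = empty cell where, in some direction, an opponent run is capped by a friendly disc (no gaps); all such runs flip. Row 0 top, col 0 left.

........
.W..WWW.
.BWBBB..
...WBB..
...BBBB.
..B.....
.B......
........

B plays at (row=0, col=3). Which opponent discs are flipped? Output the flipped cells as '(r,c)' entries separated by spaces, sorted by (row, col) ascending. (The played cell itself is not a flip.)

Answer: (1,4)

Derivation:
Dir NW: edge -> no flip
Dir N: edge -> no flip
Dir NE: edge -> no flip
Dir W: first cell '.' (not opp) -> no flip
Dir E: first cell '.' (not opp) -> no flip
Dir SW: first cell '.' (not opp) -> no flip
Dir S: first cell '.' (not opp) -> no flip
Dir SE: opp run (1,4) capped by B -> flip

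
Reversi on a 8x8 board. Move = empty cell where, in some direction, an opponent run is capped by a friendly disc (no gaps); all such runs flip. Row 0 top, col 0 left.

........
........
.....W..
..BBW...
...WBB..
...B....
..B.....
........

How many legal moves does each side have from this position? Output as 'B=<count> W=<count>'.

-- B to move --
(1,4): no bracket -> illegal
(1,5): no bracket -> illegal
(1,6): no bracket -> illegal
(2,3): flips 1 -> legal
(2,4): flips 1 -> legal
(2,6): no bracket -> illegal
(3,5): flips 1 -> legal
(3,6): no bracket -> illegal
(4,2): flips 1 -> legal
(5,2): no bracket -> illegal
(5,4): flips 1 -> legal
B mobility = 5
-- W to move --
(2,1): flips 1 -> legal
(2,2): no bracket -> illegal
(2,3): flips 1 -> legal
(2,4): no bracket -> illegal
(3,1): flips 2 -> legal
(3,5): no bracket -> illegal
(3,6): no bracket -> illegal
(4,1): no bracket -> illegal
(4,2): no bracket -> illegal
(4,6): flips 2 -> legal
(5,1): no bracket -> illegal
(5,2): no bracket -> illegal
(5,4): flips 1 -> legal
(5,5): no bracket -> illegal
(5,6): flips 1 -> legal
(6,1): no bracket -> illegal
(6,3): flips 1 -> legal
(6,4): no bracket -> illegal
(7,1): no bracket -> illegal
(7,2): no bracket -> illegal
(7,3): no bracket -> illegal
W mobility = 7

Answer: B=5 W=7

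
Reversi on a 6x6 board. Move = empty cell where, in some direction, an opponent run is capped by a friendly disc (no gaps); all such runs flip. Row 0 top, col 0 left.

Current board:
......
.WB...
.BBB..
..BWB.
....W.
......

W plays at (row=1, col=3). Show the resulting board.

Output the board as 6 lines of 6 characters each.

Place W at (1,3); scan 8 dirs for brackets.
Dir NW: first cell '.' (not opp) -> no flip
Dir N: first cell '.' (not opp) -> no flip
Dir NE: first cell '.' (not opp) -> no flip
Dir W: opp run (1,2) capped by W -> flip
Dir E: first cell '.' (not opp) -> no flip
Dir SW: opp run (2,2), next='.' -> no flip
Dir S: opp run (2,3) capped by W -> flip
Dir SE: first cell '.' (not opp) -> no flip
All flips: (1,2) (2,3)

Answer: ......
.WWW..
.BBW..
..BWB.
....W.
......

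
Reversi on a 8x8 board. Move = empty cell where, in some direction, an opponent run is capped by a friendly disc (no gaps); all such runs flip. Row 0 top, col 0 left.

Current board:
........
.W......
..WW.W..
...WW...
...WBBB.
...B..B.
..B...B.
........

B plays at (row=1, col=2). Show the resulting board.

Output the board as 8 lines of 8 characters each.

Answer: ........
.WB.....
..WB.W..
...WB...
...WBBB.
...B..B.
..B...B.
........

Derivation:
Place B at (1,2); scan 8 dirs for brackets.
Dir NW: first cell '.' (not opp) -> no flip
Dir N: first cell '.' (not opp) -> no flip
Dir NE: first cell '.' (not opp) -> no flip
Dir W: opp run (1,1), next='.' -> no flip
Dir E: first cell '.' (not opp) -> no flip
Dir SW: first cell '.' (not opp) -> no flip
Dir S: opp run (2,2), next='.' -> no flip
Dir SE: opp run (2,3) (3,4) capped by B -> flip
All flips: (2,3) (3,4)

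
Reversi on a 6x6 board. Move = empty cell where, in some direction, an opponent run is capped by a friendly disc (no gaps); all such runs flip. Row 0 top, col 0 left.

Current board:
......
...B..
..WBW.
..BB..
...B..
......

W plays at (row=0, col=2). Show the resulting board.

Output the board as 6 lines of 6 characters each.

Place W at (0,2); scan 8 dirs for brackets.
Dir NW: edge -> no flip
Dir N: edge -> no flip
Dir NE: edge -> no flip
Dir W: first cell '.' (not opp) -> no flip
Dir E: first cell '.' (not opp) -> no flip
Dir SW: first cell '.' (not opp) -> no flip
Dir S: first cell '.' (not opp) -> no flip
Dir SE: opp run (1,3) capped by W -> flip
All flips: (1,3)

Answer: ..W...
...W..
..WBW.
..BB..
...B..
......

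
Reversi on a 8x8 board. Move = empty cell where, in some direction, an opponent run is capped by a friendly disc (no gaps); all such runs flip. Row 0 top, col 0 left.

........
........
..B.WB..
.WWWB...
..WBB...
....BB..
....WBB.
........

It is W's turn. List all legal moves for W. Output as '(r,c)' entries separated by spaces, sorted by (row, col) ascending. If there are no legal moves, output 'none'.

(1,1): flips 1 -> legal
(1,2): flips 1 -> legal
(1,3): flips 1 -> legal
(1,4): no bracket -> illegal
(1,5): no bracket -> illegal
(1,6): no bracket -> illegal
(2,1): no bracket -> illegal
(2,3): no bracket -> illegal
(2,6): flips 1 -> legal
(3,5): flips 1 -> legal
(3,6): no bracket -> illegal
(4,5): flips 2 -> legal
(4,6): flips 1 -> legal
(5,2): no bracket -> illegal
(5,3): flips 1 -> legal
(5,6): no bracket -> illegal
(5,7): no bracket -> illegal
(6,3): no bracket -> illegal
(6,7): flips 2 -> legal
(7,4): no bracket -> illegal
(7,5): no bracket -> illegal
(7,6): flips 3 -> legal
(7,7): flips 3 -> legal

Answer: (1,1) (1,2) (1,3) (2,6) (3,5) (4,5) (4,6) (5,3) (6,7) (7,6) (7,7)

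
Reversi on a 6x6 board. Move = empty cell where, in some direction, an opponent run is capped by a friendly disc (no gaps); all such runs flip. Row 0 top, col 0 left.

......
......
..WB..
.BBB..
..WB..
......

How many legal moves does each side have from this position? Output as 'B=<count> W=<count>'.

Answer: B=8 W=4

Derivation:
-- B to move --
(1,1): flips 1 -> legal
(1,2): flips 1 -> legal
(1,3): flips 1 -> legal
(2,1): flips 1 -> legal
(4,1): flips 1 -> legal
(5,1): flips 1 -> legal
(5,2): flips 1 -> legal
(5,3): flips 1 -> legal
B mobility = 8
-- W to move --
(1,2): no bracket -> illegal
(1,3): no bracket -> illegal
(1,4): no bracket -> illegal
(2,0): flips 1 -> legal
(2,1): no bracket -> illegal
(2,4): flips 2 -> legal
(3,0): no bracket -> illegal
(3,4): no bracket -> illegal
(4,0): flips 1 -> legal
(4,1): no bracket -> illegal
(4,4): flips 2 -> legal
(5,2): no bracket -> illegal
(5,3): no bracket -> illegal
(5,4): no bracket -> illegal
W mobility = 4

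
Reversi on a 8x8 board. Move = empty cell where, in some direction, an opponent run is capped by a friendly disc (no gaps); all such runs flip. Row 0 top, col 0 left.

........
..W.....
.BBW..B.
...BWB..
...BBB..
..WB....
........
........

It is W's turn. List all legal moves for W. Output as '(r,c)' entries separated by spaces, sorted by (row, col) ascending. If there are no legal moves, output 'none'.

(1,0): no bracket -> illegal
(1,1): no bracket -> illegal
(1,3): no bracket -> illegal
(1,5): no bracket -> illegal
(1,6): no bracket -> illegal
(1,7): no bracket -> illegal
(2,0): flips 2 -> legal
(2,4): no bracket -> illegal
(2,5): no bracket -> illegal
(2,7): no bracket -> illegal
(3,0): flips 1 -> legal
(3,1): no bracket -> illegal
(3,2): flips 2 -> legal
(3,6): flips 1 -> legal
(3,7): no bracket -> illegal
(4,2): no bracket -> illegal
(4,6): no bracket -> illegal
(5,4): flips 2 -> legal
(5,5): no bracket -> illegal
(5,6): flips 1 -> legal
(6,2): no bracket -> illegal
(6,3): flips 3 -> legal
(6,4): no bracket -> illegal

Answer: (2,0) (3,0) (3,2) (3,6) (5,4) (5,6) (6,3)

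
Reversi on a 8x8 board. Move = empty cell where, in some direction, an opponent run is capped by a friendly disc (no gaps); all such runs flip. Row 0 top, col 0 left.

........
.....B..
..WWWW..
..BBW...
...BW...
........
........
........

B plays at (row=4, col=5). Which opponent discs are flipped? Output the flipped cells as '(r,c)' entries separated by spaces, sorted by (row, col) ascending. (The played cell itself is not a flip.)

Dir NW: opp run (3,4) (2,3), next='.' -> no flip
Dir N: first cell '.' (not opp) -> no flip
Dir NE: first cell '.' (not opp) -> no flip
Dir W: opp run (4,4) capped by B -> flip
Dir E: first cell '.' (not opp) -> no flip
Dir SW: first cell '.' (not opp) -> no flip
Dir S: first cell '.' (not opp) -> no flip
Dir SE: first cell '.' (not opp) -> no flip

Answer: (4,4)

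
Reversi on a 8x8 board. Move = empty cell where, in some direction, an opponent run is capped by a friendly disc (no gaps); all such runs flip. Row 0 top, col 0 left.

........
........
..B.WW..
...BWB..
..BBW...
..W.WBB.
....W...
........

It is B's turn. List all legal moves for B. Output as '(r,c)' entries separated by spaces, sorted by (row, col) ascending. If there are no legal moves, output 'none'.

Answer: (1,3) (1,5) (1,6) (4,5) (5,3) (6,1) (6,2) (6,5) (7,3)

Derivation:
(1,3): flips 1 -> legal
(1,4): no bracket -> illegal
(1,5): flips 2 -> legal
(1,6): flips 2 -> legal
(2,3): no bracket -> illegal
(2,6): no bracket -> illegal
(3,6): no bracket -> illegal
(4,1): no bracket -> illegal
(4,5): flips 1 -> legal
(5,1): no bracket -> illegal
(5,3): flips 2 -> legal
(6,1): flips 1 -> legal
(6,2): flips 1 -> legal
(6,3): no bracket -> illegal
(6,5): flips 1 -> legal
(7,3): flips 1 -> legal
(7,4): no bracket -> illegal
(7,5): no bracket -> illegal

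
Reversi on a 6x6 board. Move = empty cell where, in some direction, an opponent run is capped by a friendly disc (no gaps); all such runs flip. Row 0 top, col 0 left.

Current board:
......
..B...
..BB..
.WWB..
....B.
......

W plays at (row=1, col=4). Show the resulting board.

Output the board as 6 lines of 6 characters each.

Place W at (1,4); scan 8 dirs for brackets.
Dir NW: first cell '.' (not opp) -> no flip
Dir N: first cell '.' (not opp) -> no flip
Dir NE: first cell '.' (not opp) -> no flip
Dir W: first cell '.' (not opp) -> no flip
Dir E: first cell '.' (not opp) -> no flip
Dir SW: opp run (2,3) capped by W -> flip
Dir S: first cell '.' (not opp) -> no flip
Dir SE: first cell '.' (not opp) -> no flip
All flips: (2,3)

Answer: ......
..B.W.
..BW..
.WWB..
....B.
......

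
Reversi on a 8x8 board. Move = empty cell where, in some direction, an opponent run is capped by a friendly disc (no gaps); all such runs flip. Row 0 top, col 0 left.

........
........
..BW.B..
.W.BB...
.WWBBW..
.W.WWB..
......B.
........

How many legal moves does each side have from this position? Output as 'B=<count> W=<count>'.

Answer: B=13 W=7

Derivation:
-- B to move --
(1,2): flips 1 -> legal
(1,3): flips 1 -> legal
(1,4): no bracket -> illegal
(2,0): no bracket -> illegal
(2,1): no bracket -> illegal
(2,4): flips 1 -> legal
(3,0): no bracket -> illegal
(3,2): no bracket -> illegal
(3,5): flips 1 -> legal
(3,6): no bracket -> illegal
(4,0): flips 3 -> legal
(4,6): flips 1 -> legal
(5,0): no bracket -> illegal
(5,2): flips 2 -> legal
(5,6): flips 1 -> legal
(6,0): flips 2 -> legal
(6,1): no bracket -> illegal
(6,2): flips 1 -> legal
(6,3): flips 1 -> legal
(6,4): flips 1 -> legal
(6,5): flips 1 -> legal
B mobility = 13
-- W to move --
(1,1): no bracket -> illegal
(1,2): no bracket -> illegal
(1,3): flips 1 -> legal
(1,4): no bracket -> illegal
(1,5): no bracket -> illegal
(1,6): no bracket -> illegal
(2,1): flips 1 -> legal
(2,4): flips 3 -> legal
(2,6): no bracket -> illegal
(3,2): flips 1 -> legal
(3,5): flips 1 -> legal
(3,6): no bracket -> illegal
(4,6): no bracket -> illegal
(5,2): no bracket -> illegal
(5,6): flips 1 -> legal
(5,7): no bracket -> illegal
(6,4): no bracket -> illegal
(6,5): flips 1 -> legal
(6,7): no bracket -> illegal
(7,5): no bracket -> illegal
(7,6): no bracket -> illegal
(7,7): no bracket -> illegal
W mobility = 7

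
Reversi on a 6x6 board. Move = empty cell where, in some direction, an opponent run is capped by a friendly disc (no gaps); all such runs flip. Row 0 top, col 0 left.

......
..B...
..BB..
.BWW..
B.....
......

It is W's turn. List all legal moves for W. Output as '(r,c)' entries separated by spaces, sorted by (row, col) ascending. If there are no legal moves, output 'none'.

Answer: (0,2) (1,1) (1,3) (1,4) (3,0)

Derivation:
(0,1): no bracket -> illegal
(0,2): flips 2 -> legal
(0,3): no bracket -> illegal
(1,1): flips 1 -> legal
(1,3): flips 1 -> legal
(1,4): flips 1 -> legal
(2,0): no bracket -> illegal
(2,1): no bracket -> illegal
(2,4): no bracket -> illegal
(3,0): flips 1 -> legal
(3,4): no bracket -> illegal
(4,1): no bracket -> illegal
(4,2): no bracket -> illegal
(5,0): no bracket -> illegal
(5,1): no bracket -> illegal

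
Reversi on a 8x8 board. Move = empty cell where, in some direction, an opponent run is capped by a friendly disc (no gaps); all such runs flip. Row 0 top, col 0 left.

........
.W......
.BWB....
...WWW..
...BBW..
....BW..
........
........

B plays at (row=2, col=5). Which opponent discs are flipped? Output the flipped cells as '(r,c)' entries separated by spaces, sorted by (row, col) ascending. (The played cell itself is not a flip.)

Dir NW: first cell '.' (not opp) -> no flip
Dir N: first cell '.' (not opp) -> no flip
Dir NE: first cell '.' (not opp) -> no flip
Dir W: first cell '.' (not opp) -> no flip
Dir E: first cell '.' (not opp) -> no flip
Dir SW: opp run (3,4) capped by B -> flip
Dir S: opp run (3,5) (4,5) (5,5), next='.' -> no flip
Dir SE: first cell '.' (not opp) -> no flip

Answer: (3,4)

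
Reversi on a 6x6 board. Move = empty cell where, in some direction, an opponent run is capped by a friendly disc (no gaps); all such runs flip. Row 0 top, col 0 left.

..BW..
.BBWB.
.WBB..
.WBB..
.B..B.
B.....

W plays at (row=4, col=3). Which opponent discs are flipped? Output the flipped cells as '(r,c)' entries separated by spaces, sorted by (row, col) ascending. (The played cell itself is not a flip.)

Answer: (2,3) (3,2) (3,3)

Derivation:
Dir NW: opp run (3,2) capped by W -> flip
Dir N: opp run (3,3) (2,3) capped by W -> flip
Dir NE: first cell '.' (not opp) -> no flip
Dir W: first cell '.' (not opp) -> no flip
Dir E: opp run (4,4), next='.' -> no flip
Dir SW: first cell '.' (not opp) -> no flip
Dir S: first cell '.' (not opp) -> no flip
Dir SE: first cell '.' (not opp) -> no flip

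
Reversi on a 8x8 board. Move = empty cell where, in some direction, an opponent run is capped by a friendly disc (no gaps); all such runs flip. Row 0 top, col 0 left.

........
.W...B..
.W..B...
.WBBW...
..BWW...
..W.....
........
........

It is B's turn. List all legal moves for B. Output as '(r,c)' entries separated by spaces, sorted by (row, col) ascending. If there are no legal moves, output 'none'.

(0,0): no bracket -> illegal
(0,1): no bracket -> illegal
(0,2): no bracket -> illegal
(1,0): flips 1 -> legal
(1,2): no bracket -> illegal
(2,0): flips 1 -> legal
(2,2): no bracket -> illegal
(2,3): no bracket -> illegal
(2,5): no bracket -> illegal
(3,0): flips 1 -> legal
(3,5): flips 1 -> legal
(4,0): no bracket -> illegal
(4,1): no bracket -> illegal
(4,5): flips 2 -> legal
(5,1): no bracket -> illegal
(5,3): flips 1 -> legal
(5,4): flips 3 -> legal
(5,5): flips 1 -> legal
(6,1): no bracket -> illegal
(6,2): flips 1 -> legal
(6,3): no bracket -> illegal

Answer: (1,0) (2,0) (3,0) (3,5) (4,5) (5,3) (5,4) (5,5) (6,2)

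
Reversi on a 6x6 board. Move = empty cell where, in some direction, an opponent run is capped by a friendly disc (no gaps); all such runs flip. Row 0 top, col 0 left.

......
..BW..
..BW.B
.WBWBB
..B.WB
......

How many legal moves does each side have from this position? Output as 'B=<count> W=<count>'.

-- B to move --
(0,2): no bracket -> illegal
(0,3): no bracket -> illegal
(0,4): flips 1 -> legal
(1,4): flips 2 -> legal
(2,0): flips 1 -> legal
(2,1): no bracket -> illegal
(2,4): flips 2 -> legal
(3,0): flips 1 -> legal
(4,0): flips 1 -> legal
(4,1): no bracket -> illegal
(4,3): flips 1 -> legal
(5,3): flips 1 -> legal
(5,4): flips 1 -> legal
(5,5): flips 2 -> legal
B mobility = 10
-- W to move --
(0,1): flips 1 -> legal
(0,2): no bracket -> illegal
(0,3): no bracket -> illegal
(1,1): flips 2 -> legal
(1,4): no bracket -> illegal
(1,5): no bracket -> illegal
(2,1): flips 1 -> legal
(2,4): flips 1 -> legal
(4,1): flips 1 -> legal
(4,3): no bracket -> illegal
(5,1): flips 1 -> legal
(5,2): no bracket -> illegal
(5,3): flips 1 -> legal
(5,4): no bracket -> illegal
(5,5): no bracket -> illegal
W mobility = 7

Answer: B=10 W=7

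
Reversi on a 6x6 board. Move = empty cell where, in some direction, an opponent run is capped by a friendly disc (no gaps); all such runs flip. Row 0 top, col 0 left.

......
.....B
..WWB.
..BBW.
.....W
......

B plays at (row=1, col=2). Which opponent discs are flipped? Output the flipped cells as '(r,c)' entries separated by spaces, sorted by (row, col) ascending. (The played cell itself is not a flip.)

Answer: (2,2)

Derivation:
Dir NW: first cell '.' (not opp) -> no flip
Dir N: first cell '.' (not opp) -> no flip
Dir NE: first cell '.' (not opp) -> no flip
Dir W: first cell '.' (not opp) -> no flip
Dir E: first cell '.' (not opp) -> no flip
Dir SW: first cell '.' (not opp) -> no flip
Dir S: opp run (2,2) capped by B -> flip
Dir SE: opp run (2,3) (3,4) (4,5), next=edge -> no flip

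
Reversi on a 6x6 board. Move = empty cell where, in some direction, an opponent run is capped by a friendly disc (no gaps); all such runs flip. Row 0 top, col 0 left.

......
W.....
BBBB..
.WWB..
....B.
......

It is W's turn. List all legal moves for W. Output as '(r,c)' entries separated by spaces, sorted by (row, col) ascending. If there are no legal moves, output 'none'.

Answer: (1,1) (1,2) (1,3) (1,4) (3,0) (3,4)

Derivation:
(1,1): flips 1 -> legal
(1,2): flips 1 -> legal
(1,3): flips 1 -> legal
(1,4): flips 1 -> legal
(2,4): no bracket -> illegal
(3,0): flips 1 -> legal
(3,4): flips 1 -> legal
(3,5): no bracket -> illegal
(4,2): no bracket -> illegal
(4,3): no bracket -> illegal
(4,5): no bracket -> illegal
(5,3): no bracket -> illegal
(5,4): no bracket -> illegal
(5,5): no bracket -> illegal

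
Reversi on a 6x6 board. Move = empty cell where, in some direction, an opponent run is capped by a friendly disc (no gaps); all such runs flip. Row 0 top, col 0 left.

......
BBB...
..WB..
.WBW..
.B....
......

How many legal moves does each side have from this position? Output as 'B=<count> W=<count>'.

Answer: B=5 W=6

Derivation:
-- B to move --
(1,3): no bracket -> illegal
(2,0): no bracket -> illegal
(2,1): flips 2 -> legal
(2,4): no bracket -> illegal
(3,0): flips 1 -> legal
(3,4): flips 1 -> legal
(4,0): no bracket -> illegal
(4,2): no bracket -> illegal
(4,3): flips 1 -> legal
(4,4): flips 2 -> legal
B mobility = 5
-- W to move --
(0,0): flips 1 -> legal
(0,1): no bracket -> illegal
(0,2): flips 1 -> legal
(0,3): no bracket -> illegal
(1,3): flips 1 -> legal
(1,4): no bracket -> illegal
(2,0): no bracket -> illegal
(2,1): no bracket -> illegal
(2,4): flips 1 -> legal
(3,0): no bracket -> illegal
(3,4): no bracket -> illegal
(4,0): no bracket -> illegal
(4,2): flips 1 -> legal
(4,3): no bracket -> illegal
(5,0): no bracket -> illegal
(5,1): flips 1 -> legal
(5,2): no bracket -> illegal
W mobility = 6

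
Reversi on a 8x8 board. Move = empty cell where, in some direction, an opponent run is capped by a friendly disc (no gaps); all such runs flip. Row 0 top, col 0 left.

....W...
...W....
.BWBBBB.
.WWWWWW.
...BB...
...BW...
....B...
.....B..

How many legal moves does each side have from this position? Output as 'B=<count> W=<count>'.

-- B to move --
(0,2): flips 1 -> legal
(0,3): flips 1 -> legal
(0,5): no bracket -> illegal
(1,1): flips 2 -> legal
(1,2): no bracket -> illegal
(1,4): no bracket -> illegal
(1,5): no bracket -> illegal
(2,0): no bracket -> illegal
(2,7): no bracket -> illegal
(3,0): no bracket -> illegal
(3,7): no bracket -> illegal
(4,0): no bracket -> illegal
(4,1): flips 2 -> legal
(4,2): flips 1 -> legal
(4,5): flips 2 -> legal
(4,6): flips 2 -> legal
(4,7): flips 1 -> legal
(5,5): flips 1 -> legal
(6,3): no bracket -> illegal
(6,5): flips 1 -> legal
B mobility = 10
-- W to move --
(1,0): flips 1 -> legal
(1,1): flips 1 -> legal
(1,2): flips 1 -> legal
(1,4): flips 3 -> legal
(1,5): flips 2 -> legal
(1,6): flips 2 -> legal
(1,7): flips 1 -> legal
(2,0): flips 1 -> legal
(2,7): flips 4 -> legal
(3,0): no bracket -> illegal
(3,7): no bracket -> illegal
(4,2): no bracket -> illegal
(4,5): no bracket -> illegal
(5,2): flips 2 -> legal
(5,5): flips 1 -> legal
(6,2): flips 2 -> legal
(6,3): flips 2 -> legal
(6,5): no bracket -> illegal
(6,6): no bracket -> illegal
(7,3): no bracket -> illegal
(7,4): flips 1 -> legal
(7,6): no bracket -> illegal
W mobility = 14

Answer: B=10 W=14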